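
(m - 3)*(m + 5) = m^2 + 2*m - 15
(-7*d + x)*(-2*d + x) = 14*d^2 - 9*d*x + x^2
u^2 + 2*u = u*(u + 2)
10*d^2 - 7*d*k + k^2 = (-5*d + k)*(-2*d + k)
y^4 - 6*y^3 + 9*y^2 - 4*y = y*(y - 4)*(y - 1)^2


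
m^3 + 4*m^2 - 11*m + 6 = (m - 1)^2*(m + 6)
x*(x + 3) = x^2 + 3*x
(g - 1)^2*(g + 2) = g^3 - 3*g + 2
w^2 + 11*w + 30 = (w + 5)*(w + 6)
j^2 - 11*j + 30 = (j - 6)*(j - 5)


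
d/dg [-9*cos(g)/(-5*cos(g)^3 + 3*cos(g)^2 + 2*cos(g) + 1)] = 144*(10*cos(g)^3 - 3*cos(g)^2 + 1)*sin(g)/(-7*cos(g) + 6*cos(2*g) - 5*cos(3*g) + 10)^2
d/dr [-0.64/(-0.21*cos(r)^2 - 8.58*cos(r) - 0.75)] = (0.2688*cos(r) + 5.4912)*sin(r)/(0.21*cos(r)^2 + 8.58*cos(r) + 0.75)^2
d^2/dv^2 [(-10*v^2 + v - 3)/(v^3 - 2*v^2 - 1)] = 2*(-10*v^6 + 3*v^5 - 24*v^4 - 18*v^3 + 30*v^2 - 15*v - 4)/(v^9 - 6*v^8 + 12*v^7 - 11*v^6 + 12*v^5 - 12*v^4 + 3*v^3 - 6*v^2 - 1)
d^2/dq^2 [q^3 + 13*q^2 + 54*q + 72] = 6*q + 26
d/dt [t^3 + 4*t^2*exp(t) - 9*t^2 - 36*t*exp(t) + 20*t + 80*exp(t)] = 4*t^2*exp(t) + 3*t^2 - 28*t*exp(t) - 18*t + 44*exp(t) + 20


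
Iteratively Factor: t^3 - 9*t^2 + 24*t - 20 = (t - 2)*(t^2 - 7*t + 10) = (t - 2)^2*(t - 5)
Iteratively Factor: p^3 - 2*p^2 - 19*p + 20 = (p - 5)*(p^2 + 3*p - 4) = (p - 5)*(p + 4)*(p - 1)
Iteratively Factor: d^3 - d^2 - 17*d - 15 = (d - 5)*(d^2 + 4*d + 3) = (d - 5)*(d + 1)*(d + 3)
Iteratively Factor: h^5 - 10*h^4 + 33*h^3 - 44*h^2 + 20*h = (h - 2)*(h^4 - 8*h^3 + 17*h^2 - 10*h) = (h - 5)*(h - 2)*(h^3 - 3*h^2 + 2*h) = (h - 5)*(h - 2)*(h - 1)*(h^2 - 2*h) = h*(h - 5)*(h - 2)*(h - 1)*(h - 2)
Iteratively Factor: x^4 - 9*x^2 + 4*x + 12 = (x + 1)*(x^3 - x^2 - 8*x + 12) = (x - 2)*(x + 1)*(x^2 + x - 6) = (x - 2)^2*(x + 1)*(x + 3)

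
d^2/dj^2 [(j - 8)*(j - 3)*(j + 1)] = 6*j - 20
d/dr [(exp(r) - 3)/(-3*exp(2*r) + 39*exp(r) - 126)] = ((exp(r) - 3)*(2*exp(r) - 13) - exp(2*r) + 13*exp(r) - 42)*exp(r)/(3*(exp(2*r) - 13*exp(r) + 42)^2)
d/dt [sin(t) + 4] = cos(t)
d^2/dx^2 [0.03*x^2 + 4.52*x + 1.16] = 0.0600000000000000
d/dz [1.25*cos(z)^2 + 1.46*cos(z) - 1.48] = -(2.5*cos(z) + 1.46)*sin(z)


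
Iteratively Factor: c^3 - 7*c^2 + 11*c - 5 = (c - 5)*(c^2 - 2*c + 1) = (c - 5)*(c - 1)*(c - 1)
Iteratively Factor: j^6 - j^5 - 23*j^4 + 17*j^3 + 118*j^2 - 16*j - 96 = (j + 1)*(j^5 - 2*j^4 - 21*j^3 + 38*j^2 + 80*j - 96) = (j - 4)*(j + 1)*(j^4 + 2*j^3 - 13*j^2 - 14*j + 24) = (j - 4)*(j + 1)*(j + 4)*(j^3 - 2*j^2 - 5*j + 6) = (j - 4)*(j + 1)*(j + 2)*(j + 4)*(j^2 - 4*j + 3) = (j - 4)*(j - 3)*(j + 1)*(j + 2)*(j + 4)*(j - 1)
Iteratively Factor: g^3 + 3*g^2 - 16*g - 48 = (g + 3)*(g^2 - 16) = (g - 4)*(g + 3)*(g + 4)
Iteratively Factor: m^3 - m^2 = (m)*(m^2 - m) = m^2*(m - 1)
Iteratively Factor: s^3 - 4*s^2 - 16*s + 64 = (s - 4)*(s^2 - 16) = (s - 4)^2*(s + 4)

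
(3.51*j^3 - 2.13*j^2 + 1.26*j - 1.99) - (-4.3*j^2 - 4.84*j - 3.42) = 3.51*j^3 + 2.17*j^2 + 6.1*j + 1.43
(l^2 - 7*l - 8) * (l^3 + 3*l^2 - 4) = l^5 - 4*l^4 - 29*l^3 - 28*l^2 + 28*l + 32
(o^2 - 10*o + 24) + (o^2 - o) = 2*o^2 - 11*o + 24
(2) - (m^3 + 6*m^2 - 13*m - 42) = -m^3 - 6*m^2 + 13*m + 44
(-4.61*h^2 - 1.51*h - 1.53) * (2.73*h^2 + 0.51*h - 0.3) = -12.5853*h^4 - 6.4734*h^3 - 3.564*h^2 - 0.3273*h + 0.459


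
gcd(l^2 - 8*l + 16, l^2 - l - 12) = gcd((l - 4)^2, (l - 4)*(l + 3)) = l - 4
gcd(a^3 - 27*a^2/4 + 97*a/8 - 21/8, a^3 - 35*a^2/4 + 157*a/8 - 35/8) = a^2 - 15*a/4 + 7/8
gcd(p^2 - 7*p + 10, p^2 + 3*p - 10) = p - 2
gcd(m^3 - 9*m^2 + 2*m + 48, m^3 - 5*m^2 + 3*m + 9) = m - 3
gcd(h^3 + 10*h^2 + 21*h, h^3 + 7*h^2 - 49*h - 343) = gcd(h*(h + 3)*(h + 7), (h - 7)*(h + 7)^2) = h + 7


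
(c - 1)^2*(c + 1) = c^3 - c^2 - c + 1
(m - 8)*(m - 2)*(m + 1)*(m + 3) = m^4 - 6*m^3 - 21*m^2 + 34*m + 48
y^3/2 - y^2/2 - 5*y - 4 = (y/2 + 1)*(y - 4)*(y + 1)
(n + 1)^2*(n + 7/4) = n^3 + 15*n^2/4 + 9*n/2 + 7/4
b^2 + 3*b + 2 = (b + 1)*(b + 2)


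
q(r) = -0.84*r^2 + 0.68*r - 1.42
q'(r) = 0.68 - 1.68*r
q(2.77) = -5.98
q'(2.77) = -3.97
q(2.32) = -4.36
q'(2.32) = -3.22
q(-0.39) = -1.81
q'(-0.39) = 1.34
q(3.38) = -8.72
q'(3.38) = -5.00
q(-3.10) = -11.60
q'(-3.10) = 5.89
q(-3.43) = -13.63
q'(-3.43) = 6.44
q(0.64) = -1.33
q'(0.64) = -0.40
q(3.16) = -7.66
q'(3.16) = -4.63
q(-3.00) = -11.02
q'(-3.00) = 5.72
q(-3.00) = -11.02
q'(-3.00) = 5.72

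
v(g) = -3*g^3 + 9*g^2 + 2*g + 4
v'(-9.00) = -889.00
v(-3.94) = 319.32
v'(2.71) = -15.32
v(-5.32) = 699.79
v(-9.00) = 2902.00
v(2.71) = 15.81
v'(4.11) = -76.05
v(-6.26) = 1080.11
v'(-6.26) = -463.37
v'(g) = -9*g^2 + 18*g + 2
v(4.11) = -44.03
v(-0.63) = 7.06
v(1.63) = 18.18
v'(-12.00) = -1510.00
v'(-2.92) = -127.30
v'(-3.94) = -208.63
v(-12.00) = 6460.00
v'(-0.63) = -12.91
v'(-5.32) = -348.48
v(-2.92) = 149.59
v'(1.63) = 7.43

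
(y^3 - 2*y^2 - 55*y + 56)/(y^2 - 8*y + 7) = (y^2 - y - 56)/(y - 7)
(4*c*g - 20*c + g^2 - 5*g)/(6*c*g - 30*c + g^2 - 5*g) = (4*c + g)/(6*c + g)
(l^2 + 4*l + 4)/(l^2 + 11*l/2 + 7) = 2*(l + 2)/(2*l + 7)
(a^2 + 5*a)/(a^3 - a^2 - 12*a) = (a + 5)/(a^2 - a - 12)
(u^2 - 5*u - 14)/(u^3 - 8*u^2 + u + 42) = 1/(u - 3)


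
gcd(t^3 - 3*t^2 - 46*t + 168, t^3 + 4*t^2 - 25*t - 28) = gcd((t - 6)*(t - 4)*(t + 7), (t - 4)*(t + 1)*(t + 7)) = t^2 + 3*t - 28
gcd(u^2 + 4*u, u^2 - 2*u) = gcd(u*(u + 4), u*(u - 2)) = u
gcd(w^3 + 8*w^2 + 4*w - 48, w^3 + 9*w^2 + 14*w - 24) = w^2 + 10*w + 24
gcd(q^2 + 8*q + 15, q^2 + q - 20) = q + 5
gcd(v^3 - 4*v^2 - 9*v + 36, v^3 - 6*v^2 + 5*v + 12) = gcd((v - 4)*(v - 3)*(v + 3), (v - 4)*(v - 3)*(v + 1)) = v^2 - 7*v + 12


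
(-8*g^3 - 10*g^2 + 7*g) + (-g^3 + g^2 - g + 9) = -9*g^3 - 9*g^2 + 6*g + 9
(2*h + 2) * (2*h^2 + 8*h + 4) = 4*h^3 + 20*h^2 + 24*h + 8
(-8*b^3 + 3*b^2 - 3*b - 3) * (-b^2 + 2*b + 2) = 8*b^5 - 19*b^4 - 7*b^3 + 3*b^2 - 12*b - 6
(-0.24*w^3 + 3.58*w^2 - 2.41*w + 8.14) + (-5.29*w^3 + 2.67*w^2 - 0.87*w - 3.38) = -5.53*w^3 + 6.25*w^2 - 3.28*w + 4.76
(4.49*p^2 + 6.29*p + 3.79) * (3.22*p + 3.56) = 14.4578*p^3 + 36.2382*p^2 + 34.5962*p + 13.4924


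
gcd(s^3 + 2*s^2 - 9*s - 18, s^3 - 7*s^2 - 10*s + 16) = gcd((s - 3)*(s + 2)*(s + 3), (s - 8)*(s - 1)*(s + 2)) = s + 2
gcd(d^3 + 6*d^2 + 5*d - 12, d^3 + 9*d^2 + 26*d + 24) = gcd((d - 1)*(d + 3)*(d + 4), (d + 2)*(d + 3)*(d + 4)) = d^2 + 7*d + 12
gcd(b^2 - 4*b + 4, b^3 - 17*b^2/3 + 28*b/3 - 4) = b - 2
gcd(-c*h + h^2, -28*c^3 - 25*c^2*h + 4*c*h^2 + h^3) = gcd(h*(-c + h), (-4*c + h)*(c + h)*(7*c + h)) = 1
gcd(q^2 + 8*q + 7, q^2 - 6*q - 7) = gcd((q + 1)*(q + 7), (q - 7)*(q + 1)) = q + 1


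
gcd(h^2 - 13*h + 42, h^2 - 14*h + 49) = h - 7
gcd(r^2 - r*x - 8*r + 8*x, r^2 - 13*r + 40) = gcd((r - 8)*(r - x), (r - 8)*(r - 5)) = r - 8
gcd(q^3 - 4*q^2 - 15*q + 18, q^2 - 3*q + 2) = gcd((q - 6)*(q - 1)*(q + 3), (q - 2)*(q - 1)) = q - 1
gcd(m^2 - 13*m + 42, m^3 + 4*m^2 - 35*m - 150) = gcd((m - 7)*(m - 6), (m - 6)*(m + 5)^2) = m - 6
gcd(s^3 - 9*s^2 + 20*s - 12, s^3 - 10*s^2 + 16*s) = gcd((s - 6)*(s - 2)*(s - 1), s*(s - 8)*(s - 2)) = s - 2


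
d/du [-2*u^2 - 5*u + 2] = -4*u - 5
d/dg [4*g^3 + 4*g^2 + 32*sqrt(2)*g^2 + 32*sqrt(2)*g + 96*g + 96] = 12*g^2 + 8*g + 64*sqrt(2)*g + 32*sqrt(2) + 96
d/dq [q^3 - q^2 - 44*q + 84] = 3*q^2 - 2*q - 44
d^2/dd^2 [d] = 0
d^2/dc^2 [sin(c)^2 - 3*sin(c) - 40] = 3*sin(c) + 2*cos(2*c)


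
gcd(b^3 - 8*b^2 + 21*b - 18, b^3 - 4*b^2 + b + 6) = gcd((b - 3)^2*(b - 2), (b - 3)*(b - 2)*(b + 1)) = b^2 - 5*b + 6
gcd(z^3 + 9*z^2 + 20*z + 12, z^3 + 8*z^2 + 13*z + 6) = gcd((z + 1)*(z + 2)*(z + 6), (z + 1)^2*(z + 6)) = z^2 + 7*z + 6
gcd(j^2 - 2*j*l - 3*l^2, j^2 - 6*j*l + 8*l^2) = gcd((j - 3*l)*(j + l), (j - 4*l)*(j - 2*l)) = 1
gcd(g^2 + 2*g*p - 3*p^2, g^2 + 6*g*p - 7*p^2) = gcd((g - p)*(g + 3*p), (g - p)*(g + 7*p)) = -g + p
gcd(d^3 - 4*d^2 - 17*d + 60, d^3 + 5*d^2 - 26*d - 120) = d^2 - d - 20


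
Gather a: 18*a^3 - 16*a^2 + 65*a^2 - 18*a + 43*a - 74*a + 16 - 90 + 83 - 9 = 18*a^3 + 49*a^2 - 49*a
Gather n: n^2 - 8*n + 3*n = n^2 - 5*n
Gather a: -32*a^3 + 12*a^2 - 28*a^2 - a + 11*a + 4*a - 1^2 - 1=-32*a^3 - 16*a^2 + 14*a - 2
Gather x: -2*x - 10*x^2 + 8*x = -10*x^2 + 6*x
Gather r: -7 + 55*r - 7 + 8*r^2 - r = 8*r^2 + 54*r - 14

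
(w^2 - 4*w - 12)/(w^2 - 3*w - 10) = (w - 6)/(w - 5)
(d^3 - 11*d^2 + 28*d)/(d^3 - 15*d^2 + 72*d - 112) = d/(d - 4)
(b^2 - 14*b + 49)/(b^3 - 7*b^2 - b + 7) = (b - 7)/(b^2 - 1)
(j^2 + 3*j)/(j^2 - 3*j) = (j + 3)/(j - 3)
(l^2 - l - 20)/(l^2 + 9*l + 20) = (l - 5)/(l + 5)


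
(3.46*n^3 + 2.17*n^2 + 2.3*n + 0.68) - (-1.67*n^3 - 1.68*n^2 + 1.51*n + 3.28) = 5.13*n^3 + 3.85*n^2 + 0.79*n - 2.6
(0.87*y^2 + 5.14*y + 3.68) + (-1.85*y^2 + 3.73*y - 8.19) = -0.98*y^2 + 8.87*y - 4.51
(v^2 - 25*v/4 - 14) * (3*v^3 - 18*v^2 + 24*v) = 3*v^5 - 147*v^4/4 + 189*v^3/2 + 102*v^2 - 336*v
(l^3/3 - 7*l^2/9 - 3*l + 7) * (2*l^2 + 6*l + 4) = 2*l^5/3 + 4*l^4/9 - 28*l^3/3 - 64*l^2/9 + 30*l + 28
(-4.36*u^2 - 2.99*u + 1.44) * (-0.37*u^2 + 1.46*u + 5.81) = 1.6132*u^4 - 5.2593*u^3 - 30.2298*u^2 - 15.2695*u + 8.3664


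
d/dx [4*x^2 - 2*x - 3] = 8*x - 2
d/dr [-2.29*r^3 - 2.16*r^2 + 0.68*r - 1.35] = -6.87*r^2 - 4.32*r + 0.68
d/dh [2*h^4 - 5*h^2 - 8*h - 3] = 8*h^3 - 10*h - 8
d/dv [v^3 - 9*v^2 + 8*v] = 3*v^2 - 18*v + 8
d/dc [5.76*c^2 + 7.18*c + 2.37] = 11.52*c + 7.18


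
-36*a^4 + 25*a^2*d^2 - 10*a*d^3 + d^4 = (-6*a + d)*(-3*a + d)*(-2*a + d)*(a + d)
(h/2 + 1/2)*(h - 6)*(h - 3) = h^3/2 - 4*h^2 + 9*h/2 + 9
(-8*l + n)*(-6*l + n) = 48*l^2 - 14*l*n + n^2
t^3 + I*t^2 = t^2*(t + I)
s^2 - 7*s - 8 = (s - 8)*(s + 1)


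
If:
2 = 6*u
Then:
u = 1/3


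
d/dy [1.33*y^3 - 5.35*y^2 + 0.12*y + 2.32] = 3.99*y^2 - 10.7*y + 0.12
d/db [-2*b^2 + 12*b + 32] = 12 - 4*b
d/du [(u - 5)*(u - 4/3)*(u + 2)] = 3*u^2 - 26*u/3 - 6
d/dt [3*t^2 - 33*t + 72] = 6*t - 33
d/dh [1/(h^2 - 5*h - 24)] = (5 - 2*h)/(-h^2 + 5*h + 24)^2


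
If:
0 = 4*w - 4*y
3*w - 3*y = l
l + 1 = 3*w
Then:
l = 0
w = 1/3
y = 1/3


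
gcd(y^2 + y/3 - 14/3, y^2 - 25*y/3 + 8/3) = 1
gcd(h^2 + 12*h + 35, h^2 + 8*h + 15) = h + 5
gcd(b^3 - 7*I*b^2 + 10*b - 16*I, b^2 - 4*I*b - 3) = b - I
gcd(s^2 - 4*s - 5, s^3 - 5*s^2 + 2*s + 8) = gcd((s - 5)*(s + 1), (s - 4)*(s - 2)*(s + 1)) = s + 1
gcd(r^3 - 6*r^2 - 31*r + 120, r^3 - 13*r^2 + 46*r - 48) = r^2 - 11*r + 24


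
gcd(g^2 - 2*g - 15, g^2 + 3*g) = g + 3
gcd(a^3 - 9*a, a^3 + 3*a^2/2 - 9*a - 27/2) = a^2 - 9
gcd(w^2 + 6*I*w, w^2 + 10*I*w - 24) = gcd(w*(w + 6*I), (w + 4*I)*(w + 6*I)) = w + 6*I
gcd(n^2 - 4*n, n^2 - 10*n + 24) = n - 4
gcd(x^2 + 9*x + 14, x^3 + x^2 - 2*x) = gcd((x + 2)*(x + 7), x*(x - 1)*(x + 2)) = x + 2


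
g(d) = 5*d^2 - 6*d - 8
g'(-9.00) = -96.00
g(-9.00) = 451.00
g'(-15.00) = -156.00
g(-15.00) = 1207.00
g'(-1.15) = -17.50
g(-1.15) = 5.51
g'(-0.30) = -9.00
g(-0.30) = -5.75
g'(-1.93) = -25.30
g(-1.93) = 22.20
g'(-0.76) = -13.60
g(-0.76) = -0.55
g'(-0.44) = -10.40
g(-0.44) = -4.39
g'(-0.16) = -7.60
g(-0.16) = -6.91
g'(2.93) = 23.30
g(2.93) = 17.34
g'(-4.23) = -48.30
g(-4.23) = 106.84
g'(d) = 10*d - 6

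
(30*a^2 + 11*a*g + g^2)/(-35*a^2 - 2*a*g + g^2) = (-6*a - g)/(7*a - g)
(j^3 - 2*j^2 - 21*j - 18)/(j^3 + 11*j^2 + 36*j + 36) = (j^2 - 5*j - 6)/(j^2 + 8*j + 12)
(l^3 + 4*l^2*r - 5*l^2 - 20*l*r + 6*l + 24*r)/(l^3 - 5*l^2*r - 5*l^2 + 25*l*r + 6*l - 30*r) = (-l - 4*r)/(-l + 5*r)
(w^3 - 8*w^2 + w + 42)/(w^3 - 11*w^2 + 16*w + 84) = (w - 3)/(w - 6)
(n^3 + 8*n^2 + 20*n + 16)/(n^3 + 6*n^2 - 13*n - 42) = (n^2 + 6*n + 8)/(n^2 + 4*n - 21)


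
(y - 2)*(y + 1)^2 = y^3 - 3*y - 2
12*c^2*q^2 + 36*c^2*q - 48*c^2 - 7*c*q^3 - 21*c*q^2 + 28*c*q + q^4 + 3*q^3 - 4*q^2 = (-4*c + q)*(-3*c + q)*(q - 1)*(q + 4)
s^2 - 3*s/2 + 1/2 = (s - 1)*(s - 1/2)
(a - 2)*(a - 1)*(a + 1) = a^3 - 2*a^2 - a + 2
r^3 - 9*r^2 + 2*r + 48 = (r - 8)*(r - 3)*(r + 2)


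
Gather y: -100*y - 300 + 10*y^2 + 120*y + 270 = 10*y^2 + 20*y - 30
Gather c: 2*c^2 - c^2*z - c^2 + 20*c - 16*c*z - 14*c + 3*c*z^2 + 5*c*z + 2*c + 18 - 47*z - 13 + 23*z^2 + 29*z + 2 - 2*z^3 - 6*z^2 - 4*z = c^2*(1 - z) + c*(3*z^2 - 11*z + 8) - 2*z^3 + 17*z^2 - 22*z + 7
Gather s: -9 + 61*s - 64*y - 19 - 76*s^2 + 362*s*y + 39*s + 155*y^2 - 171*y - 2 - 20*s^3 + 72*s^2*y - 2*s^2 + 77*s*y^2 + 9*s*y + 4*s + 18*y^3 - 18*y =-20*s^3 + s^2*(72*y - 78) + s*(77*y^2 + 371*y + 104) + 18*y^3 + 155*y^2 - 253*y - 30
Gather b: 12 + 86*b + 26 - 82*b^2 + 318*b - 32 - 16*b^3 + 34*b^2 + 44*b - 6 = -16*b^3 - 48*b^2 + 448*b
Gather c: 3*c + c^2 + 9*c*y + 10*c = c^2 + c*(9*y + 13)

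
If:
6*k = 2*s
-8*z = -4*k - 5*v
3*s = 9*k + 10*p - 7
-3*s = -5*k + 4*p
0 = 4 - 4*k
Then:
No Solution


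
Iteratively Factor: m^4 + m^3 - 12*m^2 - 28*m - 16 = (m + 1)*(m^3 - 12*m - 16) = (m - 4)*(m + 1)*(m^2 + 4*m + 4) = (m - 4)*(m + 1)*(m + 2)*(m + 2)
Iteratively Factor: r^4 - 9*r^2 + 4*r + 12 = (r + 1)*(r^3 - r^2 - 8*r + 12) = (r - 2)*(r + 1)*(r^2 + r - 6) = (r - 2)*(r + 1)*(r + 3)*(r - 2)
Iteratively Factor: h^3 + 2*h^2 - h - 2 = (h + 2)*(h^2 - 1) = (h + 1)*(h + 2)*(h - 1)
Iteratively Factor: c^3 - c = (c - 1)*(c^2 + c) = (c - 1)*(c + 1)*(c)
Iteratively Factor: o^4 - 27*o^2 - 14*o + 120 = (o + 4)*(o^3 - 4*o^2 - 11*o + 30) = (o - 2)*(o + 4)*(o^2 - 2*o - 15) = (o - 2)*(o + 3)*(o + 4)*(o - 5)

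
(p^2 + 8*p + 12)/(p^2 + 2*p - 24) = (p + 2)/(p - 4)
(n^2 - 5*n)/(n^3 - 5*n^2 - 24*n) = (5 - n)/(-n^2 + 5*n + 24)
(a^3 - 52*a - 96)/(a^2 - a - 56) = (a^2 + 8*a + 12)/(a + 7)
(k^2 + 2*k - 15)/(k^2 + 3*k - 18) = (k + 5)/(k + 6)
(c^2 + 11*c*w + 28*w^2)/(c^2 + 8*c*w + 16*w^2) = (c + 7*w)/(c + 4*w)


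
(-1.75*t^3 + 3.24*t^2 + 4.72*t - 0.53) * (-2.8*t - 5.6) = 4.9*t^4 + 0.728*t^3 - 31.36*t^2 - 24.948*t + 2.968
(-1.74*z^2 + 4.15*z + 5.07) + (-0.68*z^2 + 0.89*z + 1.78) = -2.42*z^2 + 5.04*z + 6.85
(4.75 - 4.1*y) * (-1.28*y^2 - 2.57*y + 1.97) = 5.248*y^3 + 4.457*y^2 - 20.2845*y + 9.3575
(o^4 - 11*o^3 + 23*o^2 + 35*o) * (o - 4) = o^5 - 15*o^4 + 67*o^3 - 57*o^2 - 140*o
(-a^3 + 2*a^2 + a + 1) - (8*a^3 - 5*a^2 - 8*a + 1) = -9*a^3 + 7*a^2 + 9*a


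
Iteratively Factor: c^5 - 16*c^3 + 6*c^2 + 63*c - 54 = (c + 3)*(c^4 - 3*c^3 - 7*c^2 + 27*c - 18) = (c - 3)*(c + 3)*(c^3 - 7*c + 6) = (c - 3)*(c + 3)^2*(c^2 - 3*c + 2) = (c - 3)*(c - 2)*(c + 3)^2*(c - 1)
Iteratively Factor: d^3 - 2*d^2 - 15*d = (d - 5)*(d^2 + 3*d) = (d - 5)*(d + 3)*(d)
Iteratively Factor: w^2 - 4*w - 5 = (w - 5)*(w + 1)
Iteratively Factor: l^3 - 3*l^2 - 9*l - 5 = (l + 1)*(l^2 - 4*l - 5) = (l - 5)*(l + 1)*(l + 1)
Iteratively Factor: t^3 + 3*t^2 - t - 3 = (t - 1)*(t^2 + 4*t + 3) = (t - 1)*(t + 3)*(t + 1)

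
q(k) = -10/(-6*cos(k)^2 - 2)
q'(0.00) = 0.00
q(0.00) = 1.25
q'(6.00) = -0.57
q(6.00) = 1.33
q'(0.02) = 0.04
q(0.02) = 1.25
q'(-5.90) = 0.81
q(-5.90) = 1.40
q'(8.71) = -2.02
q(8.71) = 1.84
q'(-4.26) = -4.77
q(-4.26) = 3.18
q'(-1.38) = -4.55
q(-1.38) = 4.51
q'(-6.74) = -1.02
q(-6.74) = 1.46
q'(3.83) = 1.89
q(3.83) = 1.79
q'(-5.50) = 2.39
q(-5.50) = 1.99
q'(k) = 120*sin(k)*cos(k)/(-6*cos(k)^2 - 2)^2 = 60*sin(2*k)/(3*cos(2*k) + 5)^2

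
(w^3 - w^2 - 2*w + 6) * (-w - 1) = -w^4 + 3*w^2 - 4*w - 6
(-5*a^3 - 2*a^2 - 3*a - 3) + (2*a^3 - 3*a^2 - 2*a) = -3*a^3 - 5*a^2 - 5*a - 3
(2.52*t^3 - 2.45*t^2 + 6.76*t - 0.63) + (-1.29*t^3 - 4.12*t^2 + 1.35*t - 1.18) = 1.23*t^3 - 6.57*t^2 + 8.11*t - 1.81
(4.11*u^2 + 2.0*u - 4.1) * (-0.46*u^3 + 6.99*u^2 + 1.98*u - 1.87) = -1.8906*u^5 + 27.8089*u^4 + 24.0038*u^3 - 32.3847*u^2 - 11.858*u + 7.667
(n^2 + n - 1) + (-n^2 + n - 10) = 2*n - 11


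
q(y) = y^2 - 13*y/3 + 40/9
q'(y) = 2*y - 13/3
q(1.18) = 0.72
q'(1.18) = -1.97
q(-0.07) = 4.75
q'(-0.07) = -4.47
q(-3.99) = 37.65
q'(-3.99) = -12.31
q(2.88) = 0.26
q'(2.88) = 1.43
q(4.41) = 4.78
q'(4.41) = 4.49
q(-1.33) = 11.98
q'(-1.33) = -6.99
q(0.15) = 3.82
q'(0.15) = -4.03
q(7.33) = 26.41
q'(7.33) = 10.33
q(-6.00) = 66.44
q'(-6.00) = -16.33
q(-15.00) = 294.44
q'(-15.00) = -34.33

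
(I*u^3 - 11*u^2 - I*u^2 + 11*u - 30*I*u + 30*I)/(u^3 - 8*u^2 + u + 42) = (I*u^3 - u^2*(11 + I) + u*(11 - 30*I) + 30*I)/(u^3 - 8*u^2 + u + 42)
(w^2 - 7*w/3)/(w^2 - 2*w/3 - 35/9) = 3*w/(3*w + 5)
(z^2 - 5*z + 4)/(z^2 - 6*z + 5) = (z - 4)/(z - 5)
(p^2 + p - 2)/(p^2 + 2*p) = (p - 1)/p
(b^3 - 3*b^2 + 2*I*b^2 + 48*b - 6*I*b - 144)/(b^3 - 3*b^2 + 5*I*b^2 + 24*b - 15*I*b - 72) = (b - 6*I)/(b - 3*I)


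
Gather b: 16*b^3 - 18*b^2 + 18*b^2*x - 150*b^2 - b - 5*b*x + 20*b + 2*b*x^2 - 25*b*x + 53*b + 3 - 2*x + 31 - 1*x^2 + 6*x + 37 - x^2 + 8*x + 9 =16*b^3 + b^2*(18*x - 168) + b*(2*x^2 - 30*x + 72) - 2*x^2 + 12*x + 80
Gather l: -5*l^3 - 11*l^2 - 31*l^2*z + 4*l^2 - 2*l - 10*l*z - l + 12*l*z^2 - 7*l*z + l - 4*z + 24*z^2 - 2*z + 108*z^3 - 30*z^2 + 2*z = -5*l^3 + l^2*(-31*z - 7) + l*(12*z^2 - 17*z - 2) + 108*z^3 - 6*z^2 - 4*z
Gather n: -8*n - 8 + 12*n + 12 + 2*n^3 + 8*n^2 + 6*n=2*n^3 + 8*n^2 + 10*n + 4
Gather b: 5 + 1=6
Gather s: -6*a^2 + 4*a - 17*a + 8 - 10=-6*a^2 - 13*a - 2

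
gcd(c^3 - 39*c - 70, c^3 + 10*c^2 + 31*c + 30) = c^2 + 7*c + 10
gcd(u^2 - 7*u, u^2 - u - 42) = u - 7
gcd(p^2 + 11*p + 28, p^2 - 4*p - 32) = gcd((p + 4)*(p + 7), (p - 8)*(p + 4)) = p + 4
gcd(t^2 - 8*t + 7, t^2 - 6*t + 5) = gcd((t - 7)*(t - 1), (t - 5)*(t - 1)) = t - 1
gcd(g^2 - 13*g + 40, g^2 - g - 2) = 1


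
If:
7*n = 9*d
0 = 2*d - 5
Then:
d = 5/2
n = 45/14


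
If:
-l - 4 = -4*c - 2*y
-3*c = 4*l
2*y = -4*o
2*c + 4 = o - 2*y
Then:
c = 16/7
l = -12/7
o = 12/7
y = -24/7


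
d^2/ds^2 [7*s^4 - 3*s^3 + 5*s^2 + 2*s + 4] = 84*s^2 - 18*s + 10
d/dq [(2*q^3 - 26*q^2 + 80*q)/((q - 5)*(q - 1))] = 2*(q^2 - 2*q + 8)/(q^2 - 2*q + 1)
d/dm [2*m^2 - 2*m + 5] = 4*m - 2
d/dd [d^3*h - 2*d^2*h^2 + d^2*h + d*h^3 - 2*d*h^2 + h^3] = h*(3*d^2 - 4*d*h + 2*d + h^2 - 2*h)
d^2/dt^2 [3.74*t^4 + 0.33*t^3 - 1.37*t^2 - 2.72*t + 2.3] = 44.88*t^2 + 1.98*t - 2.74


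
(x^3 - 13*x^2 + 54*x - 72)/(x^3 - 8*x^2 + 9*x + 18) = (x - 4)/(x + 1)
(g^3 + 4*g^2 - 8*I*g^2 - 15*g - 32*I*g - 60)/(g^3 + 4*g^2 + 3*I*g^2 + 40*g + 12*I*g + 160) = (g - 3*I)/(g + 8*I)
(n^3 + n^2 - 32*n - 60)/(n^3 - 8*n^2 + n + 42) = (n^2 - n - 30)/(n^2 - 10*n + 21)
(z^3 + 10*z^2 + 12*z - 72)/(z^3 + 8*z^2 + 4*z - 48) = (z + 6)/(z + 4)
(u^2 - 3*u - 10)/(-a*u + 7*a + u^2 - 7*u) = (-u^2 + 3*u + 10)/(a*u - 7*a - u^2 + 7*u)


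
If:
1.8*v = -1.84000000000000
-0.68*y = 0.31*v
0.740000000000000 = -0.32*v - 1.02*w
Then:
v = -1.02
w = -0.40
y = 0.47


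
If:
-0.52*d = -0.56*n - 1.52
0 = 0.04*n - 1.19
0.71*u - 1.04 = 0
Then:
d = 34.96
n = 29.75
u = 1.46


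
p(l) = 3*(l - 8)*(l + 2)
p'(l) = 6*l - 18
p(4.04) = -71.76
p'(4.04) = 6.24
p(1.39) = -67.22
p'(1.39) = -9.66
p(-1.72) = -8.16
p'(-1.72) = -28.32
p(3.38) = -74.57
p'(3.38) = 2.28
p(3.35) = -74.63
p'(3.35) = 2.10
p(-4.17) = 79.23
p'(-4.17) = -43.02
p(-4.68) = 101.95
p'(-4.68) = -46.08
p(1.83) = -70.89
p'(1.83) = -7.02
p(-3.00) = 33.00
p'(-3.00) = -36.00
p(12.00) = 168.00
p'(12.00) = 54.00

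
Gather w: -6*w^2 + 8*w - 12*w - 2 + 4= -6*w^2 - 4*w + 2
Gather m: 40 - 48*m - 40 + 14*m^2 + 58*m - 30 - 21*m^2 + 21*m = -7*m^2 + 31*m - 30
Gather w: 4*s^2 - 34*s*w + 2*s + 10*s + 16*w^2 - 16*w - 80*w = 4*s^2 + 12*s + 16*w^2 + w*(-34*s - 96)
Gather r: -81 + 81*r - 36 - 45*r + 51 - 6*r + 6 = 30*r - 60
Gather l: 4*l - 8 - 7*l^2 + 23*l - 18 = -7*l^2 + 27*l - 26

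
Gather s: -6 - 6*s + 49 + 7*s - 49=s - 6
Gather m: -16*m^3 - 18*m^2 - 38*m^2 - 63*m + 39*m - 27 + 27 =-16*m^3 - 56*m^2 - 24*m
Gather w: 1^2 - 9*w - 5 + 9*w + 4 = 0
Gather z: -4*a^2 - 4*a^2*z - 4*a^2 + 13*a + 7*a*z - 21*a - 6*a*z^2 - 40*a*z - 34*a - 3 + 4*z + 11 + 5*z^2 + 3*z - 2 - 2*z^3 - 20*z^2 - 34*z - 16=-8*a^2 - 42*a - 2*z^3 + z^2*(-6*a - 15) + z*(-4*a^2 - 33*a - 27) - 10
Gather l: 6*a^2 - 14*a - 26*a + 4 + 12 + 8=6*a^2 - 40*a + 24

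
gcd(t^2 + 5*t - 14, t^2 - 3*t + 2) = t - 2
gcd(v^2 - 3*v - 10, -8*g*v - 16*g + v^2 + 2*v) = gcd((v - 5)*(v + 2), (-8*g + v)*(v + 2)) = v + 2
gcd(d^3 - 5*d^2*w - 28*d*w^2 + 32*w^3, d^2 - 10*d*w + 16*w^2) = -d + 8*w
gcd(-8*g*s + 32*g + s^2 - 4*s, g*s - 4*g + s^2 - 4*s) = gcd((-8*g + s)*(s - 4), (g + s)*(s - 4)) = s - 4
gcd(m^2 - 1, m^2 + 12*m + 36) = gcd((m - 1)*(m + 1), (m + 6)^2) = 1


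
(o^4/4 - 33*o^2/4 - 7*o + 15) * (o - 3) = o^5/4 - 3*o^4/4 - 33*o^3/4 + 71*o^2/4 + 36*o - 45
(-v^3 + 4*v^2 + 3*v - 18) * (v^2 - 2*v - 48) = -v^5 + 6*v^4 + 43*v^3 - 216*v^2 - 108*v + 864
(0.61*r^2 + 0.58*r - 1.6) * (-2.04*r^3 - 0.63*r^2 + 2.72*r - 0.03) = -1.2444*r^5 - 1.5675*r^4 + 4.5578*r^3 + 2.5673*r^2 - 4.3694*r + 0.048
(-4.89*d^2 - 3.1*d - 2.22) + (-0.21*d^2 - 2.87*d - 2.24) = -5.1*d^2 - 5.97*d - 4.46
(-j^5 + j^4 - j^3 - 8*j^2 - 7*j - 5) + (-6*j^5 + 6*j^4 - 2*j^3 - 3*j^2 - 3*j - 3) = -7*j^5 + 7*j^4 - 3*j^3 - 11*j^2 - 10*j - 8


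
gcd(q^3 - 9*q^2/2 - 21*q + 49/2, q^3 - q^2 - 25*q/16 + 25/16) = q - 1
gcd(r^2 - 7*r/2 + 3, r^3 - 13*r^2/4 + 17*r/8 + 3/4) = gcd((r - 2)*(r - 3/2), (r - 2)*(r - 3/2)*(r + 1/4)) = r^2 - 7*r/2 + 3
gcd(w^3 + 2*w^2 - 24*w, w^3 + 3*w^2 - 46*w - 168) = w + 6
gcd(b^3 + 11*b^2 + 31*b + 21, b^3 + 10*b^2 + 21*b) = b^2 + 10*b + 21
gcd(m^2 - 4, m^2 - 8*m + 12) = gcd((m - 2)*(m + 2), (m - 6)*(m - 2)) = m - 2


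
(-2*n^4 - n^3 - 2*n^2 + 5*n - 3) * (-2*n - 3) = 4*n^5 + 8*n^4 + 7*n^3 - 4*n^2 - 9*n + 9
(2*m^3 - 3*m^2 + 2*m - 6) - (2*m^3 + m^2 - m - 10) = -4*m^2 + 3*m + 4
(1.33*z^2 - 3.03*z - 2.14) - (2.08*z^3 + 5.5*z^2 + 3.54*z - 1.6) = -2.08*z^3 - 4.17*z^2 - 6.57*z - 0.54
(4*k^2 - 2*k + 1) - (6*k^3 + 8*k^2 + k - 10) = -6*k^3 - 4*k^2 - 3*k + 11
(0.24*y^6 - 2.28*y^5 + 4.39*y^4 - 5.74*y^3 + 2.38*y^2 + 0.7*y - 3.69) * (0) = 0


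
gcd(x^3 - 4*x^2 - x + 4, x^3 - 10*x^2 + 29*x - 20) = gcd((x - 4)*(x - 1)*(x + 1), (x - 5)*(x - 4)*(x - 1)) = x^2 - 5*x + 4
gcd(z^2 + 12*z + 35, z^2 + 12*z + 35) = z^2 + 12*z + 35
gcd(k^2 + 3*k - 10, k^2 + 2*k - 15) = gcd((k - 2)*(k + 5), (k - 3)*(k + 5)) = k + 5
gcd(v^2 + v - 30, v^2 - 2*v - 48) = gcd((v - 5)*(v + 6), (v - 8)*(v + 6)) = v + 6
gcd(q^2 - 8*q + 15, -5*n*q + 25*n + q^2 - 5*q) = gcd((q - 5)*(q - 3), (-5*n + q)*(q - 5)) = q - 5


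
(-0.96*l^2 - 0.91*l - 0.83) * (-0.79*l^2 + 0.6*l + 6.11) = 0.7584*l^4 + 0.1429*l^3 - 5.7559*l^2 - 6.0581*l - 5.0713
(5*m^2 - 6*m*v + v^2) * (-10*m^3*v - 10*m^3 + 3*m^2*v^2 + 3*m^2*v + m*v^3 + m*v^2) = -50*m^5*v - 50*m^5 + 75*m^4*v^2 + 75*m^4*v - 23*m^3*v^3 - 23*m^3*v^2 - 3*m^2*v^4 - 3*m^2*v^3 + m*v^5 + m*v^4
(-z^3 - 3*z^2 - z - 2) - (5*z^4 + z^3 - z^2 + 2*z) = -5*z^4 - 2*z^3 - 2*z^2 - 3*z - 2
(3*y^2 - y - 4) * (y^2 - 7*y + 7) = 3*y^4 - 22*y^3 + 24*y^2 + 21*y - 28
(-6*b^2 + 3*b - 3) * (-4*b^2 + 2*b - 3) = 24*b^4 - 24*b^3 + 36*b^2 - 15*b + 9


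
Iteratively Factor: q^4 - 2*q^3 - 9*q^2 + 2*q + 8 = (q + 2)*(q^3 - 4*q^2 - q + 4) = (q - 1)*(q + 2)*(q^2 - 3*q - 4) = (q - 4)*(q - 1)*(q + 2)*(q + 1)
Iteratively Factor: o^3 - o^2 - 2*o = (o + 1)*(o^2 - 2*o) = o*(o + 1)*(o - 2)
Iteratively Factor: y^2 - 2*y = (y)*(y - 2)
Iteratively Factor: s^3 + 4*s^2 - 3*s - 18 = (s + 3)*(s^2 + s - 6) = (s - 2)*(s + 3)*(s + 3)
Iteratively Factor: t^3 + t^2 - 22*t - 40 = (t - 5)*(t^2 + 6*t + 8) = (t - 5)*(t + 4)*(t + 2)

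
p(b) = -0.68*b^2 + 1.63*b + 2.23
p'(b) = 1.63 - 1.36*b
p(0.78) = 3.09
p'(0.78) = 0.57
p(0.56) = 2.93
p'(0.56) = 0.87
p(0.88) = 3.14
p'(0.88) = 0.43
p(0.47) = 2.85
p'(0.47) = 0.99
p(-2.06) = -4.01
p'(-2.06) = 4.43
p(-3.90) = -14.47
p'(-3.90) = 6.93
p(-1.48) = -1.67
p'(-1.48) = 3.64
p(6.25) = -14.14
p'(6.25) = -6.87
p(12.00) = -76.13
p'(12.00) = -14.69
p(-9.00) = -67.52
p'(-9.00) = 13.87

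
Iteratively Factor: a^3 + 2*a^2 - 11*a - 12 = (a - 3)*(a^2 + 5*a + 4) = (a - 3)*(a + 4)*(a + 1)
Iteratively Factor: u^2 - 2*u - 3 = (u - 3)*(u + 1)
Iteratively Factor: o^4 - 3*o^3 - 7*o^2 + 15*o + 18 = (o + 1)*(o^3 - 4*o^2 - 3*o + 18) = (o - 3)*(o + 1)*(o^2 - o - 6) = (o - 3)*(o + 1)*(o + 2)*(o - 3)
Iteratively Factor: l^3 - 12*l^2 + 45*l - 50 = (l - 5)*(l^2 - 7*l + 10) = (l - 5)*(l - 2)*(l - 5)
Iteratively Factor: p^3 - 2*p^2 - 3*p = (p - 3)*(p^2 + p) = (p - 3)*(p + 1)*(p)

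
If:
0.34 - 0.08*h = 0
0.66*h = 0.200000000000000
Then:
No Solution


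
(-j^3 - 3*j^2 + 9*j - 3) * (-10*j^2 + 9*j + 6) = 10*j^5 + 21*j^4 - 123*j^3 + 93*j^2 + 27*j - 18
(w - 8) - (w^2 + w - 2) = -w^2 - 6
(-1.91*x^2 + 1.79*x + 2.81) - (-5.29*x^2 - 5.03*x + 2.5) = 3.38*x^2 + 6.82*x + 0.31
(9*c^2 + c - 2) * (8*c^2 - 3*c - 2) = 72*c^4 - 19*c^3 - 37*c^2 + 4*c + 4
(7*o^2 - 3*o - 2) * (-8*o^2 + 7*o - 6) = -56*o^4 + 73*o^3 - 47*o^2 + 4*o + 12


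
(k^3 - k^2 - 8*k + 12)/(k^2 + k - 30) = (k^3 - k^2 - 8*k + 12)/(k^2 + k - 30)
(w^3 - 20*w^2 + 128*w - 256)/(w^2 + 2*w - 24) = (w^2 - 16*w + 64)/(w + 6)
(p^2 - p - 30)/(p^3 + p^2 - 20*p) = (p - 6)/(p*(p - 4))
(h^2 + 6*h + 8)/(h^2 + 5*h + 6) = (h + 4)/(h + 3)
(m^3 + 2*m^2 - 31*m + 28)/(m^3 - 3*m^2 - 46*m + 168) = (m - 1)/(m - 6)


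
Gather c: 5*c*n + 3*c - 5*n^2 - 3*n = c*(5*n + 3) - 5*n^2 - 3*n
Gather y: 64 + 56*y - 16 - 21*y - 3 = 35*y + 45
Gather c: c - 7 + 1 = c - 6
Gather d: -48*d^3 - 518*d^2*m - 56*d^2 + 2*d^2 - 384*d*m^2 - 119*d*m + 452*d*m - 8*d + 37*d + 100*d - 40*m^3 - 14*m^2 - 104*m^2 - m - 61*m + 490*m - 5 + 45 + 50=-48*d^3 + d^2*(-518*m - 54) + d*(-384*m^2 + 333*m + 129) - 40*m^3 - 118*m^2 + 428*m + 90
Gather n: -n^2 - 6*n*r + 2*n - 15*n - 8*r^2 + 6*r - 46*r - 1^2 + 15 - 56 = -n^2 + n*(-6*r - 13) - 8*r^2 - 40*r - 42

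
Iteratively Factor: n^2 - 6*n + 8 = (n - 2)*(n - 4)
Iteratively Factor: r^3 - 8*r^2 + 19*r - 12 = (r - 1)*(r^2 - 7*r + 12) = (r - 4)*(r - 1)*(r - 3)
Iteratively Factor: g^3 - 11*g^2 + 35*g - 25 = (g - 1)*(g^2 - 10*g + 25) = (g - 5)*(g - 1)*(g - 5)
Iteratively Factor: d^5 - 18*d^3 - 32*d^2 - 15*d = (d)*(d^4 - 18*d^2 - 32*d - 15) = d*(d + 1)*(d^3 - d^2 - 17*d - 15) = d*(d - 5)*(d + 1)*(d^2 + 4*d + 3) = d*(d - 5)*(d + 1)*(d + 3)*(d + 1)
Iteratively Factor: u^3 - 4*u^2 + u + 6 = (u - 2)*(u^2 - 2*u - 3) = (u - 2)*(u + 1)*(u - 3)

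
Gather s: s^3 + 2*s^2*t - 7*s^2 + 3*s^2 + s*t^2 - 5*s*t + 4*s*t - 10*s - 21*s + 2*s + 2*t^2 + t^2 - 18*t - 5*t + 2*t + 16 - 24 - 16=s^3 + s^2*(2*t - 4) + s*(t^2 - t - 29) + 3*t^2 - 21*t - 24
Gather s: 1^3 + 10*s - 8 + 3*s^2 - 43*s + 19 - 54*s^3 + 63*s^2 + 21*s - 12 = -54*s^3 + 66*s^2 - 12*s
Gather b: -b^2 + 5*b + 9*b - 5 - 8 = -b^2 + 14*b - 13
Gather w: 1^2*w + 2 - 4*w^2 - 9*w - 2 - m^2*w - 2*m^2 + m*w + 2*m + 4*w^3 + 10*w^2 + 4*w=-2*m^2 + 2*m + 4*w^3 + 6*w^2 + w*(-m^2 + m - 4)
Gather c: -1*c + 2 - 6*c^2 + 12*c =-6*c^2 + 11*c + 2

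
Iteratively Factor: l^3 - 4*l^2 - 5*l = (l + 1)*(l^2 - 5*l) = (l - 5)*(l + 1)*(l)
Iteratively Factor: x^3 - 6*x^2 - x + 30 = (x - 5)*(x^2 - x - 6) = (x - 5)*(x + 2)*(x - 3)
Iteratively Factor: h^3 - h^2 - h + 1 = (h + 1)*(h^2 - 2*h + 1) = (h - 1)*(h + 1)*(h - 1)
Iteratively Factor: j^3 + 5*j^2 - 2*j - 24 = (j - 2)*(j^2 + 7*j + 12) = (j - 2)*(j + 4)*(j + 3)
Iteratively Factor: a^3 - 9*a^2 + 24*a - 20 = (a - 5)*(a^2 - 4*a + 4) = (a - 5)*(a - 2)*(a - 2)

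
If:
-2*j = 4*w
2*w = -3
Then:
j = 3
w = -3/2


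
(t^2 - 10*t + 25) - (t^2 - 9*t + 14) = 11 - t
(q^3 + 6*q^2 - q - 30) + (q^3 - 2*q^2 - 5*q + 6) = 2*q^3 + 4*q^2 - 6*q - 24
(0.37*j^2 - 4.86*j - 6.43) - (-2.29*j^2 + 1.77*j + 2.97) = 2.66*j^2 - 6.63*j - 9.4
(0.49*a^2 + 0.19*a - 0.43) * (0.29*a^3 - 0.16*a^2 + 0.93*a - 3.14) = 0.1421*a^5 - 0.0233*a^4 + 0.3006*a^3 - 1.2931*a^2 - 0.9965*a + 1.3502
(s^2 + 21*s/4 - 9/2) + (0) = s^2 + 21*s/4 - 9/2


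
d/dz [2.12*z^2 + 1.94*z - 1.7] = 4.24*z + 1.94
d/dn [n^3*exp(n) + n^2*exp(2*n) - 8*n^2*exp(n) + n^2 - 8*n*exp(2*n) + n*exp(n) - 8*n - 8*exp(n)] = n^3*exp(n) + 2*n^2*exp(2*n) - 5*n^2*exp(n) - 14*n*exp(2*n) - 15*n*exp(n) + 2*n - 8*exp(2*n) - 7*exp(n) - 8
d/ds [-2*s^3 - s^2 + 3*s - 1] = -6*s^2 - 2*s + 3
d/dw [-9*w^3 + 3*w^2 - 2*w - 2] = -27*w^2 + 6*w - 2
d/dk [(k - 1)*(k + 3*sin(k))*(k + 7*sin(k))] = (k - 1)*(k + 3*sin(k))*(7*cos(k) + 1) + (k - 1)*(k + 7*sin(k))*(3*cos(k) + 1) + (k + 3*sin(k))*(k + 7*sin(k))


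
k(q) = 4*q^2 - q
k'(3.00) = 23.00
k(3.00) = 33.00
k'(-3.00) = -25.00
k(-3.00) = 39.00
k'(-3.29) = -27.32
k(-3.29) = 46.59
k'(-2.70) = -22.60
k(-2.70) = 31.86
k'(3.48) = 26.84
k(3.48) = 44.96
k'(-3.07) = -25.56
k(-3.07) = 40.77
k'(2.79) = 21.32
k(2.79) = 28.35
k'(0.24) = 0.92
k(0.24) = -0.01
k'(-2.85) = -23.80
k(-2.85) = 35.34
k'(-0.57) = -5.56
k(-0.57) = 1.87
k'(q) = 8*q - 1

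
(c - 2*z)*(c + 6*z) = c^2 + 4*c*z - 12*z^2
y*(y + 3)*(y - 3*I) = y^3 + 3*y^2 - 3*I*y^2 - 9*I*y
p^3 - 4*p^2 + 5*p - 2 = (p - 2)*(p - 1)^2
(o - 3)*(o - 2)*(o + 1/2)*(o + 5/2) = o^4 - 2*o^3 - 31*o^2/4 + 47*o/4 + 15/2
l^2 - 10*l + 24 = (l - 6)*(l - 4)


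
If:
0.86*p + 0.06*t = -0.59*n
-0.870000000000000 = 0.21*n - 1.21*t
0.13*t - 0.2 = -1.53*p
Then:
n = -0.18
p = 0.07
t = 0.69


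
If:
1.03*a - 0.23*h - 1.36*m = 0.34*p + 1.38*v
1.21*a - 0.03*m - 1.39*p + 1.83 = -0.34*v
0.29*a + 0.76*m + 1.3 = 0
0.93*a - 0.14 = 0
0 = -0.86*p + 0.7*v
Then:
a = 0.15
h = -7.67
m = -1.77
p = 2.12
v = 2.61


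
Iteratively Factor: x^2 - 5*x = (x - 5)*(x)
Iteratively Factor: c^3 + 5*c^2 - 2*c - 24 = (c + 4)*(c^2 + c - 6) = (c + 3)*(c + 4)*(c - 2)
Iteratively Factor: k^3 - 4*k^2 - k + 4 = (k - 1)*(k^2 - 3*k - 4) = (k - 4)*(k - 1)*(k + 1)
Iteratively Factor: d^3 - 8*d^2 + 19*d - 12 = (d - 3)*(d^2 - 5*d + 4) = (d - 3)*(d - 1)*(d - 4)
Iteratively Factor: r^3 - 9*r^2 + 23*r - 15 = (r - 3)*(r^2 - 6*r + 5) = (r - 3)*(r - 1)*(r - 5)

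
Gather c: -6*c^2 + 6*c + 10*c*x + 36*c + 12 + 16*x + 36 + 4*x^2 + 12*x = -6*c^2 + c*(10*x + 42) + 4*x^2 + 28*x + 48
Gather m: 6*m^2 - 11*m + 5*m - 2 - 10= 6*m^2 - 6*m - 12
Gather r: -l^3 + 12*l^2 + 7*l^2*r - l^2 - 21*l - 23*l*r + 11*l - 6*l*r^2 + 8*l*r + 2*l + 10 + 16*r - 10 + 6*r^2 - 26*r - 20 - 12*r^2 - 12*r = -l^3 + 11*l^2 - 8*l + r^2*(-6*l - 6) + r*(7*l^2 - 15*l - 22) - 20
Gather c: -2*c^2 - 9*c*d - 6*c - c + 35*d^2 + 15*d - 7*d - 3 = -2*c^2 + c*(-9*d - 7) + 35*d^2 + 8*d - 3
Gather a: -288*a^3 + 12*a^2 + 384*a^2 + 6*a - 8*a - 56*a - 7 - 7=-288*a^3 + 396*a^2 - 58*a - 14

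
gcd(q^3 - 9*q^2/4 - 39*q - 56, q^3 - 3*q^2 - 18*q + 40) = q + 4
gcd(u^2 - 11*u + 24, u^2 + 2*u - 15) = u - 3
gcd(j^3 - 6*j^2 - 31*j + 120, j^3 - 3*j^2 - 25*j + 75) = j^2 + 2*j - 15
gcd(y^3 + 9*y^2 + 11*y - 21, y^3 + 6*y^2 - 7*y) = y^2 + 6*y - 7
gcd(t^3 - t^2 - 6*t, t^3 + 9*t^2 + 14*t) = t^2 + 2*t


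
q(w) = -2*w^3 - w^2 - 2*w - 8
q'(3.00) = -62.00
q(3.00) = -77.00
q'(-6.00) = -206.00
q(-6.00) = 400.00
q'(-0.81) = -4.32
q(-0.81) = -5.97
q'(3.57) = -85.61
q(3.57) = -118.88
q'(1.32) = -15.09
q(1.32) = -16.98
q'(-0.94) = -5.42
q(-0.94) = -5.34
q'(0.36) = -3.50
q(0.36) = -8.94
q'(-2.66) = -39.13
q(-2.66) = 27.89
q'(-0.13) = -1.84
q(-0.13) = -7.75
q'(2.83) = -55.71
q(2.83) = -67.00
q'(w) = -6*w^2 - 2*w - 2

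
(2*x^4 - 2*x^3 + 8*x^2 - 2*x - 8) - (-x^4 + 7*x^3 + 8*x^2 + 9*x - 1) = 3*x^4 - 9*x^3 - 11*x - 7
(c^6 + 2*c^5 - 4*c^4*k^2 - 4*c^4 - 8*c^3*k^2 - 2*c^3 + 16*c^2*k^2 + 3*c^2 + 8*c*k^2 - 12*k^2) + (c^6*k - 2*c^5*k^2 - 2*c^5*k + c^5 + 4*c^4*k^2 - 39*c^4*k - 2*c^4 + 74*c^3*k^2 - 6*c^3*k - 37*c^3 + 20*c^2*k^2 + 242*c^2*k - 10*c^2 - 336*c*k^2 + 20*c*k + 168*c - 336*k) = c^6*k + c^6 - 2*c^5*k^2 - 2*c^5*k + 3*c^5 - 39*c^4*k - 6*c^4 + 66*c^3*k^2 - 6*c^3*k - 39*c^3 + 36*c^2*k^2 + 242*c^2*k - 7*c^2 - 328*c*k^2 + 20*c*k + 168*c - 12*k^2 - 336*k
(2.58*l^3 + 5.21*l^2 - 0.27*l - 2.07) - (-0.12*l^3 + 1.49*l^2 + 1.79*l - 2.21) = 2.7*l^3 + 3.72*l^2 - 2.06*l + 0.14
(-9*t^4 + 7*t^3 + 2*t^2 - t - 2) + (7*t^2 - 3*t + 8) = -9*t^4 + 7*t^3 + 9*t^2 - 4*t + 6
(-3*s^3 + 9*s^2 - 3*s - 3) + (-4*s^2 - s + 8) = -3*s^3 + 5*s^2 - 4*s + 5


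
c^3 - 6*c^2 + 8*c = c*(c - 4)*(c - 2)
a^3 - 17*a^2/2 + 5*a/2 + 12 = (a - 8)*(a - 3/2)*(a + 1)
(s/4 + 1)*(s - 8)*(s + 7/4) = s^3/4 - 9*s^2/16 - 39*s/4 - 14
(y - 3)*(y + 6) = y^2 + 3*y - 18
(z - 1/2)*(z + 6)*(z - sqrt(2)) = z^3 - sqrt(2)*z^2 + 11*z^2/2 - 11*sqrt(2)*z/2 - 3*z + 3*sqrt(2)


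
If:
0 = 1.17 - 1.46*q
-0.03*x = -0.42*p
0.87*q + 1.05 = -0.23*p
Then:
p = -7.60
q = 0.80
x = -106.35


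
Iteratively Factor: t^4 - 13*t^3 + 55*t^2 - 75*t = (t - 3)*(t^3 - 10*t^2 + 25*t) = (t - 5)*(t - 3)*(t^2 - 5*t) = t*(t - 5)*(t - 3)*(t - 5)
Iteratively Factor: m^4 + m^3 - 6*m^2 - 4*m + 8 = (m - 1)*(m^3 + 2*m^2 - 4*m - 8) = (m - 2)*(m - 1)*(m^2 + 4*m + 4) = (m - 2)*(m - 1)*(m + 2)*(m + 2)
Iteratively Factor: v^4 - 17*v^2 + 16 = (v - 1)*(v^3 + v^2 - 16*v - 16) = (v - 1)*(v + 4)*(v^2 - 3*v - 4) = (v - 4)*(v - 1)*(v + 4)*(v + 1)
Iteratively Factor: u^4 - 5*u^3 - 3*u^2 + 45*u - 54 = (u - 2)*(u^3 - 3*u^2 - 9*u + 27) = (u - 3)*(u - 2)*(u^2 - 9) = (u - 3)*(u - 2)*(u + 3)*(u - 3)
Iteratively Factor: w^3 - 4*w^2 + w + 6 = (w - 3)*(w^2 - w - 2) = (w - 3)*(w + 1)*(w - 2)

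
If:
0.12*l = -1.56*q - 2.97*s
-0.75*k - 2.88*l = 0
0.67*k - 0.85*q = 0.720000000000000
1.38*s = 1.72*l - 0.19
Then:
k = 7.38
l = -1.92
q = 4.97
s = -2.53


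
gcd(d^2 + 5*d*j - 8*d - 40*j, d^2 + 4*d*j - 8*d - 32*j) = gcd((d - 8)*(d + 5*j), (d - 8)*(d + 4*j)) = d - 8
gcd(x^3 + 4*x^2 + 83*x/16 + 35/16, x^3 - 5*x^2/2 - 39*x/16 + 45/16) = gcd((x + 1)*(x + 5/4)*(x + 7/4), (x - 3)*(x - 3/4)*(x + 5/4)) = x + 5/4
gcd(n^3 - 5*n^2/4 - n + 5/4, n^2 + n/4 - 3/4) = n + 1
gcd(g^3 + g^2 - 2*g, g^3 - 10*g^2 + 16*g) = g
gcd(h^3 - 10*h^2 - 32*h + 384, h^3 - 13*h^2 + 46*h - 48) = h - 8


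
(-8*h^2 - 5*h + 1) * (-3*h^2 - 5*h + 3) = 24*h^4 + 55*h^3 - 2*h^2 - 20*h + 3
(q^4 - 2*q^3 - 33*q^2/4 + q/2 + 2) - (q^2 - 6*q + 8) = q^4 - 2*q^3 - 37*q^2/4 + 13*q/2 - 6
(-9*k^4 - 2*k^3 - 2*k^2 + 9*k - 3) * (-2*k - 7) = 18*k^5 + 67*k^4 + 18*k^3 - 4*k^2 - 57*k + 21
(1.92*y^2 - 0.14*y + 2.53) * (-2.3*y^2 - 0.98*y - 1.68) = -4.416*y^4 - 1.5596*y^3 - 8.9074*y^2 - 2.2442*y - 4.2504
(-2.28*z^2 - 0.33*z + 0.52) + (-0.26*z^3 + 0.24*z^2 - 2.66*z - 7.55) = -0.26*z^3 - 2.04*z^2 - 2.99*z - 7.03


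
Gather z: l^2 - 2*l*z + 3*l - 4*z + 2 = l^2 + 3*l + z*(-2*l - 4) + 2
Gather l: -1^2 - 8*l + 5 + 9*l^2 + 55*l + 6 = 9*l^2 + 47*l + 10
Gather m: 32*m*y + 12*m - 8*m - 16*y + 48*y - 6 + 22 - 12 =m*(32*y + 4) + 32*y + 4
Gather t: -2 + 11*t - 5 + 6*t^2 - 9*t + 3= 6*t^2 + 2*t - 4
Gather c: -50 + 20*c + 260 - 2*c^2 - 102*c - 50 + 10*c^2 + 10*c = 8*c^2 - 72*c + 160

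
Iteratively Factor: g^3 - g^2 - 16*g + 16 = (g - 1)*(g^2 - 16) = (g - 1)*(g + 4)*(g - 4)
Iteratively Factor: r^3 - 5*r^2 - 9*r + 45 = (r - 5)*(r^2 - 9) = (r - 5)*(r + 3)*(r - 3)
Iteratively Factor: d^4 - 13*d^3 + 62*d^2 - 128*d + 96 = (d - 4)*(d^3 - 9*d^2 + 26*d - 24) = (d - 4)^2*(d^2 - 5*d + 6) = (d - 4)^2*(d - 2)*(d - 3)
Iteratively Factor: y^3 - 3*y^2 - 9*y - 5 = (y + 1)*(y^2 - 4*y - 5) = (y - 5)*(y + 1)*(y + 1)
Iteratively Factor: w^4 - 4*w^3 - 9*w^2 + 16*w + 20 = (w + 1)*(w^3 - 5*w^2 - 4*w + 20) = (w + 1)*(w + 2)*(w^2 - 7*w + 10) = (w - 5)*(w + 1)*(w + 2)*(w - 2)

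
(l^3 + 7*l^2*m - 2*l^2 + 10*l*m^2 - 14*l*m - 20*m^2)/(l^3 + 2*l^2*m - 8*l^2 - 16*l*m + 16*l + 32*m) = (l^2 + 5*l*m - 2*l - 10*m)/(l^2 - 8*l + 16)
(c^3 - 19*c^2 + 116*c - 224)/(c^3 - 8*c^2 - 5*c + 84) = (c - 8)/(c + 3)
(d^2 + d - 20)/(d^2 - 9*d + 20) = (d + 5)/(d - 5)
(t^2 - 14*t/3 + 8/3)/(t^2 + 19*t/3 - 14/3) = (t - 4)/(t + 7)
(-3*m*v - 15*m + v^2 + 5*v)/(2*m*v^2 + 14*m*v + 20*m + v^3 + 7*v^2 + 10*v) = (-3*m + v)/(2*m*v + 4*m + v^2 + 2*v)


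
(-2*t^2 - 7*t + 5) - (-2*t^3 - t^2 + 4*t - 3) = 2*t^3 - t^2 - 11*t + 8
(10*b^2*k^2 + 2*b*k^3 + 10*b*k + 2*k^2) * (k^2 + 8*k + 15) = 10*b^2*k^4 + 80*b^2*k^3 + 150*b^2*k^2 + 2*b*k^5 + 16*b*k^4 + 40*b*k^3 + 80*b*k^2 + 150*b*k + 2*k^4 + 16*k^3 + 30*k^2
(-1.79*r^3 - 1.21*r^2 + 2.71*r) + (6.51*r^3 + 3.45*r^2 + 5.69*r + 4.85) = 4.72*r^3 + 2.24*r^2 + 8.4*r + 4.85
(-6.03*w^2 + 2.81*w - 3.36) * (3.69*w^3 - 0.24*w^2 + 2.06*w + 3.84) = -22.2507*w^5 + 11.8161*w^4 - 25.4946*w^3 - 16.5602*w^2 + 3.8688*w - 12.9024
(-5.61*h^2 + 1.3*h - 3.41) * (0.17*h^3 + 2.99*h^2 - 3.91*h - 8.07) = -0.9537*h^5 - 16.5529*h^4 + 25.2424*h^3 + 29.9938*h^2 + 2.8421*h + 27.5187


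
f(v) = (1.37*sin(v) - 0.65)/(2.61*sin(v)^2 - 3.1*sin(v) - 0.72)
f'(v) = (-5.22*sin(v)*cos(v) + 3.1*cos(v))*(1.37*sin(v) - 0.65)/(2.61*sin(v)^2 - 3.1*sin(v) - 0.72)^2 + 1.37*cos(v)/(2.61*sin(v)^2 - 3.1*sin(v) - 0.72)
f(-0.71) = -0.64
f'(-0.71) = -0.88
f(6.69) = 0.07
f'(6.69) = -0.86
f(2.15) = -0.33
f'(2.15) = 0.66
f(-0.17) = 7.30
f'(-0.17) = -248.28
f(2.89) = 0.23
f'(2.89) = 1.30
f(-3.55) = 0.07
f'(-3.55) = 0.86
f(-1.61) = -0.41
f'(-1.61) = 0.02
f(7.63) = -0.54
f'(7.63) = -0.43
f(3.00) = 0.41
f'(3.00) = 2.10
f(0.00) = 0.90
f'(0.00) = -5.79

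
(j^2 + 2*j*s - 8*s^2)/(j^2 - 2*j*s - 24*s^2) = (-j + 2*s)/(-j + 6*s)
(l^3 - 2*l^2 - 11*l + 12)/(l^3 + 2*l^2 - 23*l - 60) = (l^2 - 5*l + 4)/(l^2 - l - 20)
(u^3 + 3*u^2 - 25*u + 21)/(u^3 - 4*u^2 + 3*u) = (u + 7)/u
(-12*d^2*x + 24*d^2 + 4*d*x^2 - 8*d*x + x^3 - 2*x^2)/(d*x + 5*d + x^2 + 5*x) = (-12*d^2*x + 24*d^2 + 4*d*x^2 - 8*d*x + x^3 - 2*x^2)/(d*x + 5*d + x^2 + 5*x)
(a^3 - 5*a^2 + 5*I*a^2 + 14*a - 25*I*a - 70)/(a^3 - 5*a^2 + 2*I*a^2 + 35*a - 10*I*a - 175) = (a - 2*I)/(a - 5*I)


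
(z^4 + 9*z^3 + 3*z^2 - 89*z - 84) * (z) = z^5 + 9*z^4 + 3*z^3 - 89*z^2 - 84*z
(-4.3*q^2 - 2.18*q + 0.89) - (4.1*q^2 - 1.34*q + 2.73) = -8.4*q^2 - 0.84*q - 1.84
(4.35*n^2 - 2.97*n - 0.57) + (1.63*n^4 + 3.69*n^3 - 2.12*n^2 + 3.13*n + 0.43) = 1.63*n^4 + 3.69*n^3 + 2.23*n^2 + 0.16*n - 0.14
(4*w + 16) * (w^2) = 4*w^3 + 16*w^2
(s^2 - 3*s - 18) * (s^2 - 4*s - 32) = s^4 - 7*s^3 - 38*s^2 + 168*s + 576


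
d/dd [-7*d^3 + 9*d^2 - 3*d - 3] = -21*d^2 + 18*d - 3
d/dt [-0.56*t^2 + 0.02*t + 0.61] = 0.02 - 1.12*t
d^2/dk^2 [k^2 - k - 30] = 2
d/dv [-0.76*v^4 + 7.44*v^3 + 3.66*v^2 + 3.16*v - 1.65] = -3.04*v^3 + 22.32*v^2 + 7.32*v + 3.16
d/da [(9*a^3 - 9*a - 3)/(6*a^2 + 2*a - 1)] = 3*(18*a^4 + 12*a^3 + 9*a^2 + 12*a + 5)/(36*a^4 + 24*a^3 - 8*a^2 - 4*a + 1)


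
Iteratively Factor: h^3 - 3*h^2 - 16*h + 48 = (h - 4)*(h^2 + h - 12) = (h - 4)*(h - 3)*(h + 4)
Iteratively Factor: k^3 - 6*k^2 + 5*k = (k - 1)*(k^2 - 5*k) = k*(k - 1)*(k - 5)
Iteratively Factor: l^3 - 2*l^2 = (l - 2)*(l^2) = l*(l - 2)*(l)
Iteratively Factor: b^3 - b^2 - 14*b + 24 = (b - 2)*(b^2 + b - 12) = (b - 3)*(b - 2)*(b + 4)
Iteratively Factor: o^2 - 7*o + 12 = (o - 4)*(o - 3)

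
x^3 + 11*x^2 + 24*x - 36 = (x - 1)*(x + 6)^2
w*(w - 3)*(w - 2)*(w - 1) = w^4 - 6*w^3 + 11*w^2 - 6*w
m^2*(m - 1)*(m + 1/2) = m^4 - m^3/2 - m^2/2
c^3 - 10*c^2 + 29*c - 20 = (c - 5)*(c - 4)*(c - 1)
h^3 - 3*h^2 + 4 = (h - 2)^2*(h + 1)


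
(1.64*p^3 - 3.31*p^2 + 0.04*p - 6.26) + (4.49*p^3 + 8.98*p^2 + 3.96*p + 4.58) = 6.13*p^3 + 5.67*p^2 + 4.0*p - 1.68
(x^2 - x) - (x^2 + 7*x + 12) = -8*x - 12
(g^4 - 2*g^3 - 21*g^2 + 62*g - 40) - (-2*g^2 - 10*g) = g^4 - 2*g^3 - 19*g^2 + 72*g - 40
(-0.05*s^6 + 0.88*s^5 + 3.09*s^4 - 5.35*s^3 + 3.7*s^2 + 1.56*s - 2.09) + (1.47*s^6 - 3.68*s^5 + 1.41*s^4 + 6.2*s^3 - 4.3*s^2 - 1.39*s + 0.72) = 1.42*s^6 - 2.8*s^5 + 4.5*s^4 + 0.850000000000001*s^3 - 0.6*s^2 + 0.17*s - 1.37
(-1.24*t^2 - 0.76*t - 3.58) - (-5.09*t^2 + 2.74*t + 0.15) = 3.85*t^2 - 3.5*t - 3.73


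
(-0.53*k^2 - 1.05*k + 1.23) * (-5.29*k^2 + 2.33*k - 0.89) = 2.8037*k^4 + 4.3196*k^3 - 8.4815*k^2 + 3.8004*k - 1.0947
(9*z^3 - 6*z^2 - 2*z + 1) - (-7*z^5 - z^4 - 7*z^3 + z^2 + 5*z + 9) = 7*z^5 + z^4 + 16*z^3 - 7*z^2 - 7*z - 8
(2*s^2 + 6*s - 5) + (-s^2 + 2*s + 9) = s^2 + 8*s + 4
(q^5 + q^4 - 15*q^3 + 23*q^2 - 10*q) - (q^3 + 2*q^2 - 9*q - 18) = q^5 + q^4 - 16*q^3 + 21*q^2 - q + 18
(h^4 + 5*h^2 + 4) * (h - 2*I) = h^5 - 2*I*h^4 + 5*h^3 - 10*I*h^2 + 4*h - 8*I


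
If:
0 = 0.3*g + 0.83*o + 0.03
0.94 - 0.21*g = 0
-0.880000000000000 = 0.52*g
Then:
No Solution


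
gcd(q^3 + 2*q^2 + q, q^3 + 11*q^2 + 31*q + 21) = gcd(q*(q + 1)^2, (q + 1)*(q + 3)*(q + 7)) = q + 1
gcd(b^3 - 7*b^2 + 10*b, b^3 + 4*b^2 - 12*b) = b^2 - 2*b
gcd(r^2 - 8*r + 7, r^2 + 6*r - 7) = r - 1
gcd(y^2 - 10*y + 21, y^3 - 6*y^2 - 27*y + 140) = y - 7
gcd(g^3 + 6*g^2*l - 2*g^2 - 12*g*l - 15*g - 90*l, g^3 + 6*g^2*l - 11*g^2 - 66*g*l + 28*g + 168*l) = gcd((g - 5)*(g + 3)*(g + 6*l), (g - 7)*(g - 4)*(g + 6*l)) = g + 6*l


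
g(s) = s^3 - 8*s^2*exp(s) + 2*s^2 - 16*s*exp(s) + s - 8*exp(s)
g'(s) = -8*s^2*exp(s) + 3*s^2 - 32*s*exp(s) + 4*s - 24*exp(s) + 1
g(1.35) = -162.97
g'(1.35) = -303.59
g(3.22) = -3508.34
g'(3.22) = -5210.60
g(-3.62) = -26.32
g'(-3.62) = 25.49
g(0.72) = -46.49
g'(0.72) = -99.73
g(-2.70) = -9.36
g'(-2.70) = 12.34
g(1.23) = -129.99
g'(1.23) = -247.72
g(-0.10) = -5.94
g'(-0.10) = -18.26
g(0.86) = -62.43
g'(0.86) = -129.07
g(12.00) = -220042450.00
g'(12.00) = -253896993.61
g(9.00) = -6481567.14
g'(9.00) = -7778680.57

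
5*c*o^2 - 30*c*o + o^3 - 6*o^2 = o*(5*c + o)*(o - 6)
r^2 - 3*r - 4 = (r - 4)*(r + 1)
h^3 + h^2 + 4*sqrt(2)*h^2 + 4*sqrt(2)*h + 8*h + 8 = (h + 1)*(h + 2*sqrt(2))^2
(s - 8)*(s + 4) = s^2 - 4*s - 32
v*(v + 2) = v^2 + 2*v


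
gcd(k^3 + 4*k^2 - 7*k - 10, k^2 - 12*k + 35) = 1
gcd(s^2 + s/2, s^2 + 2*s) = s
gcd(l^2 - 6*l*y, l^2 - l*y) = l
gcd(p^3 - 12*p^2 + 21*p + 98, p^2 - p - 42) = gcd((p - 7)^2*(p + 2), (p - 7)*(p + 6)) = p - 7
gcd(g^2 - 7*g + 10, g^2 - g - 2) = g - 2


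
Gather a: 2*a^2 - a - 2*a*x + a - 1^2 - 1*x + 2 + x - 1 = 2*a^2 - 2*a*x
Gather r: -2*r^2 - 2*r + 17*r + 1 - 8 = -2*r^2 + 15*r - 7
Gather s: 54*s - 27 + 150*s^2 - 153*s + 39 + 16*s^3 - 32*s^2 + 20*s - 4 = 16*s^3 + 118*s^2 - 79*s + 8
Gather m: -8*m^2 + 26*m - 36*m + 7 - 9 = -8*m^2 - 10*m - 2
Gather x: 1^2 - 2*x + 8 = 9 - 2*x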